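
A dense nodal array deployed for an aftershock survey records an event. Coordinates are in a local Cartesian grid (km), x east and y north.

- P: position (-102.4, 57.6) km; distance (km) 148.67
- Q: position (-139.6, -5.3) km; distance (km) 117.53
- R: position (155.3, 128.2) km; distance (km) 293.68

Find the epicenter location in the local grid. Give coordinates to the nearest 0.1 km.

-50.2 km east, -81.6 km north

Circle about each station: (x + 102.4)² + (y − 57.6)² = 148.67²; (x + 139.6)² + (y + 5.3)² = 117.53²; (x − 155.3)² + (y − 128.2)² = 293.68².
Subtracting pairs of circle equations eliminates x²+y² and gives linear equations (the radical axes):
-74.4 x − 125.8 y = 14002.20
515.4 x + 141.2 y = -37395.36
Solving the 2×2 system: x ≈ -50.2, y ≈ -81.6 km.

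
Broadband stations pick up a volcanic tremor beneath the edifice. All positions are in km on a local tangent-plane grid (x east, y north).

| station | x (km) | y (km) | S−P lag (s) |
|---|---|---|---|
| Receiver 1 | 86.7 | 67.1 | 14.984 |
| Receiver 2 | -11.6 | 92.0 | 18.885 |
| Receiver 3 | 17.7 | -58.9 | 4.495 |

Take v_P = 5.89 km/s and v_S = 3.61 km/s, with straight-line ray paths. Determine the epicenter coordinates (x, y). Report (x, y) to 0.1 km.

(58.2, -69.7)

Distance from S−P lag: d = Δt · v_P v_S / (v_P − v_S) = Δt · (5.89·3.61)/(5.89−3.61) ≈ 9.3258·Δt.
So d_Receiver 1 = 139.74, d_Receiver 2 = 176.12, d_Receiver 3 = 41.92 km.
Circle about each station: (x − 86.7)² + (y − 67.1)² = 139.74²; (x + 11.6)² + (y − 92.0)² = 176.12²; (x − 17.7)² + (y + 58.9)² = 41.92².
Subtracting pairs of circle equations eliminates x²+y² and gives linear equations (the radical axes):
-196.6 x + 49.8 y = -14911.73
-138.0 x − 252.0 y = 9533.18
Solving the 2×2 system: x ≈ 58.2, y ≈ -69.7 km.
Check against Receiver 1 (with the unrounded x, y): √((x − 86.7)²+(y − 67.1)²) = 139.74 ≈ 139.74 km. ✓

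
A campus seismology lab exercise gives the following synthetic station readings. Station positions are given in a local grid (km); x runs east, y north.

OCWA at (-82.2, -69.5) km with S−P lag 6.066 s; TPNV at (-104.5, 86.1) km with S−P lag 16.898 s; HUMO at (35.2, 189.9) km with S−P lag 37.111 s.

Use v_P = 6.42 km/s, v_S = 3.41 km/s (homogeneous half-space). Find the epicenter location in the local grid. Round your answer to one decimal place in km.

Distance from S−P lag: d = Δt · v_P v_S / (v_P − v_S) = Δt · (6.42·3.41)/(6.42−3.41) ≈ 7.2732·Δt.
So d_OCWA = 44.12, d_TPNV = 122.90, d_HUMO = 269.91 km.
Circle about each station: (x + 82.2)² + (y + 69.5)² = 44.12²; (x + 104.5)² + (y − 86.1)² = 122.90²; (x − 35.2)² + (y − 189.9)² = 269.91².
Subtracting the OCWA equation from the TPNV and HUMO equations removes the quadratic terms:
-44.6 x + 311.2 y = -6411.47
234.8 x + 518.8 y = -45190.87
Solving the 2×2 system: x ≈ -111.6, y ≈ -36.6 km.

(-111.6, -36.6)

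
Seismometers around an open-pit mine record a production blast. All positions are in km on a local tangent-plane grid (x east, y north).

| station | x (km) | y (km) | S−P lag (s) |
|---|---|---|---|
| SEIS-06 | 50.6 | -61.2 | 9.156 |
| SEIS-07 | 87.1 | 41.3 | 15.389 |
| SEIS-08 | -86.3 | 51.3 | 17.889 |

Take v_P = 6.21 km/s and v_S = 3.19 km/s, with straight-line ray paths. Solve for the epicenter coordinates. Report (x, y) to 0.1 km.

6.9 km east, -20.0 km north

Distance from S−P lag: d = Δt · v_P v_S / (v_P − v_S) = Δt · (6.21·3.19)/(6.21−3.19) ≈ 6.5596·Δt.
So d_SEIS-06 = 60.06, d_SEIS-07 = 100.95, d_SEIS-08 = 117.34 km.
Circle about each station: (x − 50.6)² + (y + 61.2)² = 60.06²; (x − 87.1)² + (y − 41.3)² = 100.95²; (x + 86.3)² + (y − 51.3)² = 117.34².
Subtracting the SEIS-06 equation from the SEIS-07 and SEIS-08 equations removes the quadratic terms:
73.0 x + 205.0 y = -3597.40
-273.8 x + 225.0 y = -6387.89
Solving the 2×2 system: x ≈ 6.9, y ≈ -20.0 km.
Check against SEIS-06 (with the unrounded x, y): √((x − 50.6)²+(y + 61.2)²) = 60.06 ≈ 60.06 km. ✓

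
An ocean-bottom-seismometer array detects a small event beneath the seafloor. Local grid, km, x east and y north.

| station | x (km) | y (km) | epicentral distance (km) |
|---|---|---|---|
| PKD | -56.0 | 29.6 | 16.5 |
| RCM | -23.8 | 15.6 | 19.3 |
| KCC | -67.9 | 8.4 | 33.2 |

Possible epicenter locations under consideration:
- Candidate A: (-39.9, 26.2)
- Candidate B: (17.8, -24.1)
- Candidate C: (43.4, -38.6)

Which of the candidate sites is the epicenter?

For each candidate, compare |candidate − station| to the reported distance:
Candidate A: residuals PKD 0.0, RCM 0.0, KCC 0.0 → max 0.0 km
Candidate B: residuals PKD 74.8, RCM 38.2, KCC 58.5 → max 74.8 km
Candidate C: residuals PKD 104.0, RCM 67.0, KCC 87.6 → max 104.0 km
Only Candidate A has all residuals ≈ 0.

Candidate A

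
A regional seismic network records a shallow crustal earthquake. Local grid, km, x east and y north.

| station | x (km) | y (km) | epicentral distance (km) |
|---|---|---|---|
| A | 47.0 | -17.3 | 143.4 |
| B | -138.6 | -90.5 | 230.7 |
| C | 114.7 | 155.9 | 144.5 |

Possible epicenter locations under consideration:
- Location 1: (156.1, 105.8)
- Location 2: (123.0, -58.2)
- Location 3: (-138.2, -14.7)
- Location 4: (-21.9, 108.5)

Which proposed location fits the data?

Location 4

For each candidate, compare |candidate − station| to the reported distance:
Location 1: residuals A 21.1, B 123.4, C 79.5 → max 123.4 km
Location 2: residuals A 57.1, B 32.9, C 69.8 → max 69.8 km
Location 3: residuals A 41.8, B 154.9, C 160.6 → max 160.6 km
Location 4: residuals A 0.0, B 0.0, C 0.1 → max 0.1 km
Only Location 4 has all residuals ≈ 0.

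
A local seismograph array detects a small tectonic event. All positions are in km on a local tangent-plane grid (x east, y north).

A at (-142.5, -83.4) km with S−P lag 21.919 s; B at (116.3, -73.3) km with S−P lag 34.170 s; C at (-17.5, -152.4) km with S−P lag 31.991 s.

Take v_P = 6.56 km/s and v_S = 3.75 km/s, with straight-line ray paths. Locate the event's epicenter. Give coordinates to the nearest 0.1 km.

Distance from S−P lag: d = Δt · v_P v_S / (v_P − v_S) = Δt · (6.56·3.75)/(6.56−3.75) ≈ 8.7544·Δt.
So d_A = 191.89, d_B = 299.14, d_C = 280.06 km.
Circle about each station: (x + 142.5)² + (y + 83.4)² = 191.89²; (x − 116.3)² + (y + 73.3)² = 299.14²; (x + 17.5)² + (y + 152.4)² = 280.06².
Subtracting the A equation from the B and C equations removes the quadratic terms:
517.6 x + 20.2 y = -61026.20
250.0 x − 138.0 y = -45341.63
Solving the 2×2 system: x ≈ -122.1, y ≈ 107.4 km.

-122.1 km east, 107.4 km north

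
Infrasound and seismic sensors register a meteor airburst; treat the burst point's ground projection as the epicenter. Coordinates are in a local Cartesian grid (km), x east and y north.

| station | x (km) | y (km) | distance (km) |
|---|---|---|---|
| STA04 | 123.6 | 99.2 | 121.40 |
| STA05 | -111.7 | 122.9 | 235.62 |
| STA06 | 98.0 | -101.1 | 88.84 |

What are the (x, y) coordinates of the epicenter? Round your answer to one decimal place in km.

(80.0, -14.1)

Circle about each station: (x − 123.6)² + (y − 99.2)² = 121.40²; (x + 111.7)² + (y − 122.9)² = 235.62²; (x − 98.0)² + (y + 101.1)² = 88.84².
Subtracting the STA04 equation from the STA05 and STA06 equations removes the quadratic terms:
-470.6 x + 47.4 y = -38315.12
-51.2 x − 400.6 y = 1553.02
Solving the 2×2 system: x ≈ 80.0, y ≈ -14.1 km.
Check against STA04 (with the unrounded x, y): √((x − 123.6)²+(y − 99.2)²) = 121.40 ≈ 121.40 km. ✓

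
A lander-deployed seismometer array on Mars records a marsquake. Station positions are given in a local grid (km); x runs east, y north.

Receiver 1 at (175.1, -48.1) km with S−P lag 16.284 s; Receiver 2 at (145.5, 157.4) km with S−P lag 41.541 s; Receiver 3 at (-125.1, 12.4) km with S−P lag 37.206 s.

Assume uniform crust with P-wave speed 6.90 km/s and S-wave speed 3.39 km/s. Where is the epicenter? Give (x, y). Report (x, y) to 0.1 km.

x ≈ 88.5 km, y ≈ -113.5 km

Distance from S−P lag: d = Δt · v_P v_S / (v_P − v_S) = Δt · (6.90·3.39)/(6.90−3.39) ≈ 6.6641·Δt.
So d_Receiver 1 = 108.52, d_Receiver 2 = 276.83, d_Receiver 3 = 247.94 km.
Circle about each station: (x − 175.1)² + (y + 48.1)² = 108.52²; (x − 145.5)² + (y − 157.4)² = 276.83²; (x + 125.1)² + (y − 12.4)² = 247.94².
Subtracting the Receiver 1 equation from the Receiver 2 and Receiver 3 equations removes the quadratic terms:
-59.2 x + 411.0 y = -51886.87
-600.4 x + 121.0 y = -66867.50
Solving the 2×2 system: x ≈ 88.5, y ≈ -113.5 km.
Check against Receiver 1 (with the unrounded x, y): √((x − 175.1)²+(y + 48.1)²) = 108.52 ≈ 108.52 km. ✓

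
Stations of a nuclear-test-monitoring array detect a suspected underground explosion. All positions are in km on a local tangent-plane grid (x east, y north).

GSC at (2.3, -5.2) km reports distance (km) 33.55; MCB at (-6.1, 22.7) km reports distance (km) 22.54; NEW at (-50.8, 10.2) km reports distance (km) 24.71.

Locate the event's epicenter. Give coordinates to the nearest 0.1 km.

(-26.2, 12.5)

Circle about each station: (x − 2.3)² + (y + 5.2)² = 33.55²; (x + 6.1)² + (y − 22.7)² = 22.54²; (x + 50.8)² + (y − 10.2)² = 24.71².
Subtracting pairs of circle equations eliminates x²+y² and gives linear equations (the radical axes):
-16.8 x + 55.8 y = 1137.72
-106.2 x + 30.8 y = 3167.37
Solving the 2×2 system: x ≈ -26.2, y ≈ 12.5 km.
Check against GSC (with the unrounded x, y): √((x − 2.3)²+(y + 5.2)²) = 33.55 ≈ 33.55 km. ✓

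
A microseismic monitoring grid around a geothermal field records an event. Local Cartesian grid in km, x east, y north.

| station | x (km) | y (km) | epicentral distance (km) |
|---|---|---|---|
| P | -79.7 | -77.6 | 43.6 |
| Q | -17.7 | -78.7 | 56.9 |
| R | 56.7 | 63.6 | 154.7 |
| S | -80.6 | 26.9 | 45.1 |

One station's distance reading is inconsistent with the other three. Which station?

Solve using three stations at a time. Using P, Q, R (subtract circle equations pairwise → linear system) gives (x, y) ≈ (-58.8, -39.3).
Distances from that point to each station vs reported:
  P: calculated 43.6 vs reported 43.6 → residual 0.0 km
  Q: calculated 56.9 vs reported 56.9 → residual 0.0 km
  R: calculated 154.7 vs reported 154.7 → residual 0.0 km
  S: calculated 69.7 vs reported 45.1 → residual 24.6 km
P, Q, R are mutually consistent (residuals ≈ 0); S is off by 24.6 km.

S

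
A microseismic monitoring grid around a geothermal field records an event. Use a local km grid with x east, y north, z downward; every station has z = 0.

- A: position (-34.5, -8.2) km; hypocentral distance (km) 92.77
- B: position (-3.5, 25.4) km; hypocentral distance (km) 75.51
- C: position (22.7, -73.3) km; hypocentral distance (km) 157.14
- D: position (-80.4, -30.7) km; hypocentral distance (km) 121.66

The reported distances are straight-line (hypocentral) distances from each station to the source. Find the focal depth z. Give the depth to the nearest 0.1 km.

Each station gives a sphere (x−x_i)² + (y−y_i)² + z² = d_i² (stations at z=0).
Subtracting the A sphere from B and C: z² cancels, leaving linear equations in x and y:
62.0 x + 67.2 y = 2304.43
114.4 x − 130.2 y = -11456.02
Solving: x ≈ -29.810, y ≈ 61.795 km (keep extra digits for the depth step; rounded: -29.8, 61.8).
Then from the A sphere: z² = 92.77² − (x + 34.5)² − (y + 8.2)² with x = -29.810, y = 61.795, so z ≈ 60.704 ≈ 60.7 km.

depth ≈ 60.7 km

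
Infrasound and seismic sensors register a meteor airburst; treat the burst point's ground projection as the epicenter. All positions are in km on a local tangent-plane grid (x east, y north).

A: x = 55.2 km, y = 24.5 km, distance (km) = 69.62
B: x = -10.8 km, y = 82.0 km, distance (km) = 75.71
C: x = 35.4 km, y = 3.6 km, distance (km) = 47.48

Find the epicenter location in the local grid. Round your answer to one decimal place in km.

x ≈ -12.0 km, y ≈ 6.3 km

Circle about each station: (x − 55.2)² + (y − 24.5)² = 69.62²; (x + 10.8)² + (y − 82.0)² = 75.71²; (x − 35.4)² + (y − 3.6)² = 47.48².
Subtracting pairs of circle equations eliminates x²+y² and gives linear equations (the radical axes):
-132.0 x + 115.0 y = 2308.29
-39.6 x − 41.8 y = 211.42
Solving the 2×2 system: x ≈ -12.0, y ≈ 6.3 km.
Check against A (with the unrounded x, y): √((x − 55.2)²+(y − 24.5)²) = 69.61 ≈ 69.62 km. ✓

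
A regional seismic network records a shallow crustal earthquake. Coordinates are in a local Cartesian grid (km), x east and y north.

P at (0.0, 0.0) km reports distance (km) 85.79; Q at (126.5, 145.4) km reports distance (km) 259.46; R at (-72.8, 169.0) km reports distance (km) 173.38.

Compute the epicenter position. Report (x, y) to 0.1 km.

x ≈ -85.7 km, y ≈ -3.9 km

Circle about each station: x² + y² = 85.79²; (x − 126.5)² + (y − 145.4)² = 259.46²; (x + 72.8)² + (y − 169.0)² = 173.38².
Subtracting the P equation from the Q and R equations removes the quadratic terms:
253.0 x + 290.8 y = -22816.16
-145.6 x + 338.0 y = 11160.14
Solving the 2×2 system: x ≈ -85.7, y ≈ -3.9 km.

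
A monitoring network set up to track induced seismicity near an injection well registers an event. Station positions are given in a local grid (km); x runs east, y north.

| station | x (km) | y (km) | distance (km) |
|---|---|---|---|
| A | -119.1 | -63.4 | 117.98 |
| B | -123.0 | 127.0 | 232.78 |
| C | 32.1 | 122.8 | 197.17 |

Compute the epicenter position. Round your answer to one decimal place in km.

x ≈ -1.4 km, y ≈ -71.5 km

Circle about each station: (x + 119.1)² + (y + 63.4)² = 117.98²; (x + 123.0)² + (y − 127.0)² = 232.78²; (x − 32.1)² + (y − 122.8)² = 197.17².
Subtracting the A equation from the B and C equations removes the quadratic terms:
-7.8 x + 380.8 y = -27213.62
302.4 x + 372.4 y = -27050.85
Solving the 2×2 system: x ≈ -1.4, y ≈ -71.5 km.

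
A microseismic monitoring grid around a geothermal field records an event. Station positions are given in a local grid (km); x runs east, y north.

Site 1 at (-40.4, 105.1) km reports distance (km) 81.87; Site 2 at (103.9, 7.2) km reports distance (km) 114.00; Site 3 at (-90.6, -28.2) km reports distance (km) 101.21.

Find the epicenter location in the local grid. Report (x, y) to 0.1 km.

Circle about each station: (x + 40.4)² + (y − 105.1)² = 81.87²; (x − 103.9)² + (y − 7.2)² = 114.00²; (x + 90.6)² + (y + 28.2)² = 101.21².
Subtracting the Site 1 equation from the Site 2 and Site 3 equations removes the quadratic terms:
288.6 x − 195.8 y = -8124.42
-100.4 x − 266.6 y = -7215.34
Solving the 2×2 system: x ≈ -7.8, y ≈ 30.0 km.

x ≈ -7.8 km, y ≈ 30.0 km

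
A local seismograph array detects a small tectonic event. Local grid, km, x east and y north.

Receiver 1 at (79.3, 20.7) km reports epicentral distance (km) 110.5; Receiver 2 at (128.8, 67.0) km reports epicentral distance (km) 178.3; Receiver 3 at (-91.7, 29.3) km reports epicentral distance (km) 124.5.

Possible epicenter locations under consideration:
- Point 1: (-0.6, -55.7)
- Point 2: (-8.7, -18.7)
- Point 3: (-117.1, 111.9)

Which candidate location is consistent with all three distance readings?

For each candidate, compare |candidate − station| to the reported distance:
Point 1: residuals Receiver 1 0.0, Receiver 2 0.0, Receiver 3 0.1 → max 0.1 km
Point 2: residuals Receiver 1 14.1, Receiver 2 16.3, Receiver 3 28.6 → max 28.6 km
Point 3: residuals Receiver 1 106.0, Receiver 2 71.7, Receiver 3 38.1 → max 106.0 km
Only Point 1 has all residuals ≈ 0.

Point 1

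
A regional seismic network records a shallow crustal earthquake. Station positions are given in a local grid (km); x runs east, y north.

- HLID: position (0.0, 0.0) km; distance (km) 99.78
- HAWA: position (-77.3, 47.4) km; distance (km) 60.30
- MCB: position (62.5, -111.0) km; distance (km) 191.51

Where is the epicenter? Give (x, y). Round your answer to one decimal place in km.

(-99.4, -8.7)

Circle about each station: x² + y² = 99.78²; (x + 77.3)² + (y − 47.4)² = 60.30²; (x − 62.5)² + (y + 111.0)² = 191.51².
Subtracting the HLID equation from the HAWA and MCB equations removes the quadratic terms:
-154.6 x + 94.8 y = 14542.01
125.0 x − 222.0 y = -10492.78
Solving the 2×2 system: x ≈ -99.4, y ≈ -8.7 km.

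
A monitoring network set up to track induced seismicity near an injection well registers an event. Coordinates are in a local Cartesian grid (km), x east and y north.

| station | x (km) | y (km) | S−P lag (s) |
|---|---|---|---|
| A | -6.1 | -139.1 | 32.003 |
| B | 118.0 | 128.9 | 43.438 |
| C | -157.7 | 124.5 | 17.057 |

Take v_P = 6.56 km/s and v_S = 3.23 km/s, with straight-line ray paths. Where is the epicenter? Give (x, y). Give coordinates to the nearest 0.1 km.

x ≈ -135.3 km, y ≈ 18.3 km

Distance from S−P lag: d = Δt · v_P v_S / (v_P − v_S) = Δt · (6.56·3.23)/(6.56−3.23) ≈ 6.3630·Δt.
So d_A = 203.64, d_B = 276.40, d_C = 108.53 km.
Circle about each station: (x + 6.1)² + (y + 139.1)² = 203.64²; (x − 118.0)² + (y − 128.9)² = 276.40²; (x + 157.7)² + (y − 124.5)² = 108.53².
Subtracting the A equation from the B and C equations removes the quadratic terms:
248.2 x + 536.0 y = -23774.52
-303.2 x + 527.2 y = 50674.01
Solving the 2×2 system: x ≈ -135.3, y ≈ 18.3 km.
Check against A (with the unrounded x, y): √((x + 6.1)²+(y + 139.1)²) = 203.64 ≈ 203.64 km. ✓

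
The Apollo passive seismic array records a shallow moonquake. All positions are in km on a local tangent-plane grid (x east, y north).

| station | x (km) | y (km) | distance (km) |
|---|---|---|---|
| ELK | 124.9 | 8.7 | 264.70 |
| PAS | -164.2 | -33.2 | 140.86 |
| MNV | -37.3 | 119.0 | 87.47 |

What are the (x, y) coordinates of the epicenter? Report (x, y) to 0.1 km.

Circle about each station: (x − 124.9)² + (y − 8.7)² = 264.70²; (x + 164.2)² + (y + 33.2)² = 140.86²; (x + 37.3)² + (y − 119.0)² = 87.47².
Subtracting the ELK equation from the PAS and MNV equations removes the quadratic terms:
-578.2 x − 83.8 y = 62612.73
-324.4 x + 220.6 y = 62291.68
Solving the 2×2 system: x ≈ -123.0, y ≈ 101.5 km.
Check against ELK (with the unrounded x, y): √((x − 124.9)²+(y − 8.7)²) = 264.70 ≈ 264.70 km. ✓

-123.0 km east, 101.5 km north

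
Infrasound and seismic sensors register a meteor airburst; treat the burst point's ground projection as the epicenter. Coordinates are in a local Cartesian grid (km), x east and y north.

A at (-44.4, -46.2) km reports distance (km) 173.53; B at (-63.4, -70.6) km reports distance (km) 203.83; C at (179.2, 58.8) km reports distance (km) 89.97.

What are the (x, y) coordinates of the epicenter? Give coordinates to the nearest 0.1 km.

Circle about each station: (x + 44.4)² + (y + 46.2)² = 173.53²; (x + 63.4)² + (y + 70.6)² = 203.83²; (x − 179.2)² + (y − 58.8)² = 89.97².
Subtracting pairs of circle equations eliminates x²+y² and gives linear equations (the radical axes):
-38.0 x − 48.8 y = -6535.89
447.2 x + 210.0 y = 53482.34
Solving the 2×2 system: x ≈ 89.4, y ≈ 64.3 km.

89.4 km east, 64.3 km north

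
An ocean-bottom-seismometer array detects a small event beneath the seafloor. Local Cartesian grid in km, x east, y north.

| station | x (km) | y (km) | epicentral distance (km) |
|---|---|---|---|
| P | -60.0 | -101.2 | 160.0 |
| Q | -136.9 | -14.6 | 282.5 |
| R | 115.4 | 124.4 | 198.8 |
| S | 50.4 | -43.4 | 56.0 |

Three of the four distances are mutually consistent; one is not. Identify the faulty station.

Solve using three stations at a time. Using P, R, S (subtract circle equations pairwise → linear system) gives (x, y) ≈ (97.6, -73.6).
Distances from that point to each station vs reported:
  P: calculated 160.0 vs reported 160.0 → residual 0.0 km
  Q: calculated 241.8 vs reported 282.5 → residual 40.7 km
  R: calculated 198.8 vs reported 198.8 → residual 0.0 km
  S: calculated 56.1 vs reported 56.0 → residual 0.1 km
P, R, S are mutually consistent (residuals ≈ 0); Q is off by 40.7 km.

Q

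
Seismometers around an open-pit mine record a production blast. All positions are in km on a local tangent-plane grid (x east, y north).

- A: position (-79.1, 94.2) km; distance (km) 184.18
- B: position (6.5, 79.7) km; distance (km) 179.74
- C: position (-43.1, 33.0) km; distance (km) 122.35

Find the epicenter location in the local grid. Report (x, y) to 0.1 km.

x ≈ -56.6 km, y ≈ -88.6 km

Circle about each station: (x + 79.1)² + (y − 94.2)² = 184.18²; (x − 6.5)² + (y − 79.7)² = 179.74²; (x + 43.1)² + (y − 33.0)² = 122.35².
Subtracting the A equation from the B and C equations removes the quadratic terms:
171.2 x − 29.0 y = -7120.31
72.0 x − 122.4 y = 6768.91
Solving the 2×2 system: x ≈ -56.6, y ≈ -88.6 km.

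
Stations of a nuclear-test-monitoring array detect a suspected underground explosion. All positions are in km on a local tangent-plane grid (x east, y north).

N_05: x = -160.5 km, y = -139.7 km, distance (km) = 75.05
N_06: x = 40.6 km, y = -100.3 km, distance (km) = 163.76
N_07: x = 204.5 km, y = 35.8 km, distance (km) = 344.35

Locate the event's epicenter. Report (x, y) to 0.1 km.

Circle about each station: (x + 160.5)² + (y + 139.7)² = 75.05²; (x − 40.6)² + (y + 100.3)² = 163.76²; (x − 204.5)² + (y − 35.8)² = 344.35².
Subtracting the N_05 equation from the N_06 and N_07 equations removes the quadratic terms:
402.2 x + 78.8 y = -54752.73
730.0 x + 351.0 y = -115118.87
Solving the 2×2 system: x ≈ -121.3, y ≈ -75.7 km.
Check against N_05 (with the unrounded x, y): √((x + 160.5)²+(y + 139.7)²) = 75.06 ≈ 75.05 km. ✓

(-121.3, -75.7)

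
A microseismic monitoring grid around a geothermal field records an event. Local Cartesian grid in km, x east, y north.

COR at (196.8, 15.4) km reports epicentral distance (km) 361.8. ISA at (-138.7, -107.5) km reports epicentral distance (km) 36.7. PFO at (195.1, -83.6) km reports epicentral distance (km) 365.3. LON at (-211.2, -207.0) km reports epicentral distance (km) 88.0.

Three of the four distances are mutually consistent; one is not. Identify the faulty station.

Solve using three stations at a time. Using ISA, PFO, LON (subtract circle equations pairwise → linear system) gives (x, y) ≈ (-167.1, -130.8).
Distances from that point to each station vs reported:
  COR: calculated 392.2 vs reported 361.8 → residual 30.4 km
  ISA: calculated 36.8 vs reported 36.7 → residual 0.1 km
  PFO: calculated 365.3 vs reported 365.3 → residual 0.0 km
  LON: calculated 88.0 vs reported 88.0 → residual 0.0 km
ISA, PFO, LON are mutually consistent (residuals ≈ 0); COR is off by 30.4 km.

COR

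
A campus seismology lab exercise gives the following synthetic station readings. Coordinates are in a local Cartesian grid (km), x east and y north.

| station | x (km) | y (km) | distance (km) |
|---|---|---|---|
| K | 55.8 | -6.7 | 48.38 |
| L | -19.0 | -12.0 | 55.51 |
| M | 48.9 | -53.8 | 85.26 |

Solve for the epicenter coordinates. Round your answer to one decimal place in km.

20.8 km east, 26.7 km north

Circle about each station: (x − 55.8)² + (y + 6.7)² = 48.38²; (x + 19.0)² + (y + 12.0)² = 55.51²; (x − 48.9)² + (y + 53.8)² = 85.26².
Subtracting the K equation from the L and M equations removes the quadratic terms:
-149.6 x − 10.6 y = -3394.27
-13.8 x − 94.2 y = -2801.52
Solving the 2×2 system: x ≈ 20.8, y ≈ 26.7 km.
Check against K (with the unrounded x, y): √((x − 55.8)²+(y + 6.7)²) = 48.38 ≈ 48.38 km. ✓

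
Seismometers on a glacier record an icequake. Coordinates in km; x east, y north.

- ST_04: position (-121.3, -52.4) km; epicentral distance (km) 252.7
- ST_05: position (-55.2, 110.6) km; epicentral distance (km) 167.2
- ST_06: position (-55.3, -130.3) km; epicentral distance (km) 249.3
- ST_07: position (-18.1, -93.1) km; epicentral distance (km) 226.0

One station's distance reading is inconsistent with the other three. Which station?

Solve using three stations at a time. Using ST_04, ST_05, ST_06 (subtract circle equations pairwise → linear system) gives (x, y) ≈ (104.5, 61.1).
Distances from that point to each station vs reported:
  ST_04: calculated 252.7 vs reported 252.7 → residual 0.0 km
  ST_05: calculated 167.2 vs reported 167.2 → residual 0.0 km
  ST_06: calculated 249.3 vs reported 249.3 → residual 0.0 km
  ST_07: calculated 197.0 vs reported 226.0 → residual 29.0 km
ST_04, ST_05, ST_06 are mutually consistent (residuals ≈ 0); ST_07 is off by 29.0 km.

ST_07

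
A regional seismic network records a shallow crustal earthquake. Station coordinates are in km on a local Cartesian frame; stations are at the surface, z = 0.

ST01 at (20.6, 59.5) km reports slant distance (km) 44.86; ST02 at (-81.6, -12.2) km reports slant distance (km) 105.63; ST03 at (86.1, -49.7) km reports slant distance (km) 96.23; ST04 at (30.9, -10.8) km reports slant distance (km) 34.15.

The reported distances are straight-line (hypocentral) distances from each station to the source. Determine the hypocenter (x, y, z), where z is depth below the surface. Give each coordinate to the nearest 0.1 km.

Each station gives a sphere (x−x_i)² + (y−y_i)² + z² = d_i² (stations at z=0).
Subtracting the ST01 sphere from ST02 and ST03: z² cancels, leaving linear equations in x and y:
-204.4 x − 143.4 y = -6302.49
131.0 x − 218.4 y = -1329.10
Solving: x ≈ 18.697, y ≈ 17.300 km (keep extra digits for the depth step; rounded: 18.7, 17.3).
Then from the ST01 sphere: z² = 44.86² − (x − 20.6)² − (y − 59.5)² with x = 18.697, y = 17.300, so z ≈ 15.098 ≈ 15.1 km.
Check against ST04 (with the unrounded solution): distance 34.15 ≈ 34.15 km. ✓

x ≈ 18.7 km, y ≈ 17.3 km, depth ≈ 15.1 km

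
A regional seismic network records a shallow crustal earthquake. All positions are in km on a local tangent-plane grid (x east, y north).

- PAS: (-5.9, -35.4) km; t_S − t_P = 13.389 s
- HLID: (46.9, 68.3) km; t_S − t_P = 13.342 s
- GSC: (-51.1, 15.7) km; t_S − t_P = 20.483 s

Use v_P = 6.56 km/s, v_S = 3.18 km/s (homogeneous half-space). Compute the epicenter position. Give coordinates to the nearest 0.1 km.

(72.7, -9.9)

Distance from S−P lag: d = Δt · v_P v_S / (v_P − v_S) = Δt · (6.56·3.18)/(6.56−3.18) ≈ 6.1718·Δt.
So d_PAS = 82.63, d_HLID = 82.34, d_GSC = 126.42 km.
Circle about each station: (x + 5.9)² + (y + 35.4)² = 82.63²; (x − 46.9)² + (y − 68.3)² = 82.34²; (x + 51.1)² + (y − 15.7)² = 126.42².
Subtracting the PAS equation from the HLID and GSC equations removes the quadratic terms:
105.6 x + 207.4 y = 5624.37
-90.4 x + 102.2 y = -7584.57
Solving the 2×2 system: x ≈ 72.7, y ≈ -9.9 km.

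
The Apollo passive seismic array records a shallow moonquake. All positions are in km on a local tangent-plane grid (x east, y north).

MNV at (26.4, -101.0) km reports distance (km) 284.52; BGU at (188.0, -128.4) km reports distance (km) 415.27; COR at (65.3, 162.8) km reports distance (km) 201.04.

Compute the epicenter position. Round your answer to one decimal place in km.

(-133.7, 134.2)

Circle about each station: (x − 26.4)² + (y + 101.0)² = 284.52²; (x − 188.0)² + (y + 128.4)² = 415.27²; (x − 65.3)² + (y − 162.8)² = 201.04².
Subtracting pairs of circle equations eliminates x²+y² and gives linear equations (the radical axes):
323.2 x − 54.8 y = -50564.94
77.8 x + 527.6 y = 60404.52
Solving the 2×2 system: x ≈ -133.7, y ≈ 134.2 km.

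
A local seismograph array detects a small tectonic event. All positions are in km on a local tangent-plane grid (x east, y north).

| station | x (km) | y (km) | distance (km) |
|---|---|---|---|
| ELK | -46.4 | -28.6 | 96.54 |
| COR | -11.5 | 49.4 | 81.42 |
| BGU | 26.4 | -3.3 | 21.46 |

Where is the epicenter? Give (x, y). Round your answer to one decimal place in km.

x ≈ 47.6 km, y ≈ -6.6 km

Circle about each station: (x + 46.4)² + (y + 28.6)² = 96.54²; (x + 11.5)² + (y − 49.4)² = 81.42²; (x − 26.4)² + (y + 3.3)² = 21.46².
Subtracting the ELK equation from the COR and BGU equations removes the quadratic terms:
69.8 x + 156.0 y = 2292.45
145.6 x + 50.6 y = 6596.37
Solving the 2×2 system: x ≈ 47.6, y ≈ -6.6 km.
Check against ELK (with the unrounded x, y): √((x + 46.4)²+(y + 28.6)²) = 96.54 ≈ 96.54 km. ✓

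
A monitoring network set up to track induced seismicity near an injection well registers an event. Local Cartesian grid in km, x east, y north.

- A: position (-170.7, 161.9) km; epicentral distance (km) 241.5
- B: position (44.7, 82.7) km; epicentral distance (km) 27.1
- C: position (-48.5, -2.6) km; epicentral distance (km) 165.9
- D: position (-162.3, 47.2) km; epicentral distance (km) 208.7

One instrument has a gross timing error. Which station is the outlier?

Solve using three stations at a time. Using A, B, D (subtract circle equations pairwise → linear system) gives (x, y) ≈ (46.2, 55.8).
Distances from that point to each station vs reported:
  A: calculated 241.5 vs reported 241.5 → residual 0.0 km
  B: calculated 27.0 vs reported 27.1 → residual 0.1 km
  C: calculated 111.2 vs reported 165.9 → residual 54.7 km
  D: calculated 208.7 vs reported 208.7 → residual 0.0 km
A, B, D are mutually consistent (residuals ≈ 0); C is off by 54.7 km.

C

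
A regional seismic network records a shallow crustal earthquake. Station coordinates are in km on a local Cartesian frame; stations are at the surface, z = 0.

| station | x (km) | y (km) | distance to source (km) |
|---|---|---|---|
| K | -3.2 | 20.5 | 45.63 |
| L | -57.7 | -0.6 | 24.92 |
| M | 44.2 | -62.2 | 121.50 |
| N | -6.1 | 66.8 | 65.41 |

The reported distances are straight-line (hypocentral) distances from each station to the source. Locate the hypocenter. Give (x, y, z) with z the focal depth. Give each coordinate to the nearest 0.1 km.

(-46.7, 17.3, 13.4)

Each station gives a sphere (x−x_i)² + (y−y_i)² + z² = d_i² (stations at z=0).
Subtracting the K sphere from L and M: z² cancels, leaving linear equations in x and y:
-109.0 x − 42.2 y = 4360.25
94.8 x − 165.4 y = -7288.16
Solving: x ≈ -46.699, y ≈ 17.298 km (keep extra digits for the depth step; rounded: -46.7, 17.3).
Then from the K sphere: z² = 45.63² − (x + 3.2)² − (y − 20.5)² with x = -46.699, y = 17.298, so z ≈ 13.405 ≈ 13.4 km.
Check against N (with the unrounded solution): distance 65.41 ≈ 65.41 km. ✓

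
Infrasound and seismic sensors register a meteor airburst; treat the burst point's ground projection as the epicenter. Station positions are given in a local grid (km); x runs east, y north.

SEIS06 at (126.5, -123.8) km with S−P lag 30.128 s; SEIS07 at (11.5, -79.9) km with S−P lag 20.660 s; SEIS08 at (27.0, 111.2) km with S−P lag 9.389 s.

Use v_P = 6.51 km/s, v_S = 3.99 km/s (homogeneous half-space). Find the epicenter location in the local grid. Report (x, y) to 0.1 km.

Distance from S−P lag: d = Δt · v_P v_S / (v_P − v_S) = Δt · (6.51·3.99)/(6.51−3.99) ≈ 10.3075·Δt.
So d_SEIS06 = 310.54, d_SEIS07 = 212.95, d_SEIS08 = 96.78 km.
Circle about each station: (x − 126.5)² + (y + 123.8)² = 310.54²; (x − 11.5)² + (y + 79.9)² = 212.95²; (x − 27.0)² + (y − 111.2)² = 96.78².
Subtracting the SEIS06 equation from the SEIS07 and SEIS08 equations removes the quadratic terms:
-230.0 x + 87.8 y = 26274.96
-199.0 x + 470.0 y = 68834.47
Solving the 2×2 system: x ≈ -69.6, y ≈ 117.0 km.
Check against SEIS06 (with the unrounded x, y): √((x − 126.5)²+(y + 123.8)²) = 310.53 ≈ 310.54 km. ✓

x ≈ -69.6 km, y ≈ 117.0 km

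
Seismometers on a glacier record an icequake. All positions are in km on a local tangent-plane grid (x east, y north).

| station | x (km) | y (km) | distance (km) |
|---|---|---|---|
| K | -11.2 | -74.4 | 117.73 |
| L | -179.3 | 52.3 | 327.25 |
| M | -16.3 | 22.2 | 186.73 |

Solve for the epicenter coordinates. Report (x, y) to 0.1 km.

(93.0, -129.2)

Circle about each station: (x + 11.2)² + (y + 74.4)² = 117.73²; (x + 179.3)² + (y − 52.3)² = 327.25²; (x + 16.3)² + (y − 22.2)² = 186.73².
Subtracting the K equation from the L and M equations removes the quadratic terms:
-336.2 x + 253.4 y = -64009.23
-10.2 x + 193.2 y = -25910.01
Solving the 2×2 system: x ≈ 93.0, y ≈ -129.2 km.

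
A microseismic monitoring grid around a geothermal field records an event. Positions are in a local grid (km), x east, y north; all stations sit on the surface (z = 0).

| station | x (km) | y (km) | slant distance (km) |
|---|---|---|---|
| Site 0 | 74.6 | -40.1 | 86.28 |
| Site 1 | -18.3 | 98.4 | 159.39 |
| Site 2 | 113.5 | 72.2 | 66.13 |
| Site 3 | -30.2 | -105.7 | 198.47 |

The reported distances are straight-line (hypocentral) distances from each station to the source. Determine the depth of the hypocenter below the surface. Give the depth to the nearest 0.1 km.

Each station gives a sphere (x−x_i)² + (y−y_i)² + z² = d_i² (stations at z=0).
Subtracting the Site 0 sphere from Site 1 and Site 2: z² cancels, leaving linear equations in x and y:
-185.8 x + 277.0 y = -15116.65
77.8 x + 224.6 y = 13992.98
Solving: x ≈ 114.904, y ≈ 22.500 km (keep extra digits for the depth step; rounded: 114.9, 22.5).
Then from the Site 0 sphere: z² = 86.28² − (x − 74.6)² − (y + 40.1)² with x = 114.904, y = 22.500, so z ≈ 43.601 ≈ 43.6 km.

depth ≈ 43.6 km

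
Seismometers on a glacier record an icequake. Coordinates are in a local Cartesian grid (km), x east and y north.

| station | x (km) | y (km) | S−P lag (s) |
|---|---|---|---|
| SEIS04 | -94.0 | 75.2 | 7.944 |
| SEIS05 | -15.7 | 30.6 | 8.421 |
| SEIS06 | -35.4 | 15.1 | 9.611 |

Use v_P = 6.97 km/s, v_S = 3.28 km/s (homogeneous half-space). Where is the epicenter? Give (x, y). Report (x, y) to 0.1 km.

(-44.8, 73.9)

Distance from S−P lag: d = Δt · v_P v_S / (v_P − v_S) = Δt · (6.97·3.28)/(6.97−3.28) ≈ 6.1956·Δt.
So d_SEIS04 = 49.22, d_SEIS05 = 52.17, d_SEIS06 = 59.55 km.
Circle about each station: (x + 94.0)² + (y − 75.2)² = 49.22²; (x + 15.7)² + (y − 30.6)² = 52.17²; (x + 35.4)² + (y − 15.1)² = 59.55².
Subtracting pairs of circle equations eliminates x²+y² and gives linear equations (the radical axes):
156.6 x − 89.2 y = -13607.29
117.2 x − 120.2 y = -14133.46
Solving the 2×2 system: x ≈ -44.8, y ≈ 73.9 km.
Check against SEIS04 (with the unrounded x, y): √((x + 94.0)²+(y − 75.2)²) = 49.22 ≈ 49.22 km. ✓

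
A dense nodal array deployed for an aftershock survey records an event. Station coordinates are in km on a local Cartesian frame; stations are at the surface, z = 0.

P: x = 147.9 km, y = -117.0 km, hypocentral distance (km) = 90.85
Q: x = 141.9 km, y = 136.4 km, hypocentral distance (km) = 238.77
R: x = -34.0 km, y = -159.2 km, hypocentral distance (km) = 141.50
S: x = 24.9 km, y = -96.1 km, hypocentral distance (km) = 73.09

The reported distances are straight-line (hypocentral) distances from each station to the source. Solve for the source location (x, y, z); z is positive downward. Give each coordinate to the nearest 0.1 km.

Each station gives a sphere (x−x_i)² + (y−y_i)² + z² = d_i² (stations at z=0).
Subtracting the P sphere from Q and R: z² cancels, leaving linear equations in x and y:
-12.0 x + 506.8 y = -45580.23
-363.8 x − 84.4 y = -20831.30
Solving: x ≈ 77.699, y ≈ -88.098 km (keep extra digits for the depth step; rounded: 77.7, -88.1).
Then from the P sphere: z² = 90.85² − (x − 147.9)² − (y + 117.0)² with x = 77.699, y = -88.098, so z ≈ 49.902 ≈ 49.9 km.

x ≈ 77.7 km, y ≈ -88.1 km, depth ≈ 49.9 km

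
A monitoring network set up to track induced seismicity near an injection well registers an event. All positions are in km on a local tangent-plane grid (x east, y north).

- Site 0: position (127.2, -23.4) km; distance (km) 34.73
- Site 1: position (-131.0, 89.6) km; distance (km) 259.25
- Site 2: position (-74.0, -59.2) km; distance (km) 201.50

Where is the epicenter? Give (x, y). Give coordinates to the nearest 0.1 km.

Circle about each station: (x − 127.2)² + (y + 23.4)² = 34.73²; (x + 131.0)² + (y − 89.6)² = 259.25²; (x + 74.0)² + (y + 59.2)² = 201.50².
Subtracting pairs of circle equations eliminates x²+y² and gives linear equations (the radical axes):
-516.4 x + 226.0 y = -57542.63
-402.4 x − 71.6 y = -47142.84
Solving the 2×2 system: x ≈ 115.5, y ≈ 9.3 km.
Check against Site 0 (with the unrounded x, y): √((x − 127.2)²+(y + 23.4)²) = 34.73 ≈ 34.73 km. ✓

x ≈ 115.5 km, y ≈ 9.3 km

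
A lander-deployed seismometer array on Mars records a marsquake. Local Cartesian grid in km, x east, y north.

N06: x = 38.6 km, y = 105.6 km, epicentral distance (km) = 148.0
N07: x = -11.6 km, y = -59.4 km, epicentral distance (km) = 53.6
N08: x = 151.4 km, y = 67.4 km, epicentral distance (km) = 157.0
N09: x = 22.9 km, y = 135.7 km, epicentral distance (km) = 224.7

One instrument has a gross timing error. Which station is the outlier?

Solve using three stations at a time. Using N06, N07, N08 (subtract circle equations pairwise → linear system) gives (x, y) ≈ (39.2, -42.4).
Distances from that point to each station vs reported:
  N06: calculated 148.0 vs reported 148.0 → residual 0.0 km
  N07: calculated 53.6 vs reported 53.6 → residual 0.0 km
  N08: calculated 157.0 vs reported 157.0 → residual 0.0 km
  N09: calculated 178.8 vs reported 224.7 → residual 45.9 km
N06, N07, N08 are mutually consistent (residuals ≈ 0); N09 is off by 45.9 km.

N09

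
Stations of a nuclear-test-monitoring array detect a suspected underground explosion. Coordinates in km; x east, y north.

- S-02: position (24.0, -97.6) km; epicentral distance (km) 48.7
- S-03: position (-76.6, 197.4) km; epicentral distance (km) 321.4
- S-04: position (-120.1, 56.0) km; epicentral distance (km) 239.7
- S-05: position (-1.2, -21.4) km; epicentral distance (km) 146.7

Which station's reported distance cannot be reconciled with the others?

Solve using three stations at a time. Using S-02, S-03, S-04 (subtract circle equations pairwise → linear system) gives (x, y) ≈ (71.7, -87.7).
Distances from that point to each station vs reported:
  S-02: calculated 48.8 vs reported 48.7 → residual 0.1 km
  S-03: calculated 321.4 vs reported 321.4 → residual 0.0 km
  S-04: calculated 239.7 vs reported 239.7 → residual 0.0 km
  S-05: calculated 98.6 vs reported 146.7 → residual 48.1 km
S-02, S-03, S-04 are mutually consistent (residuals ≈ 0); S-05 is off by 48.1 km.

S-05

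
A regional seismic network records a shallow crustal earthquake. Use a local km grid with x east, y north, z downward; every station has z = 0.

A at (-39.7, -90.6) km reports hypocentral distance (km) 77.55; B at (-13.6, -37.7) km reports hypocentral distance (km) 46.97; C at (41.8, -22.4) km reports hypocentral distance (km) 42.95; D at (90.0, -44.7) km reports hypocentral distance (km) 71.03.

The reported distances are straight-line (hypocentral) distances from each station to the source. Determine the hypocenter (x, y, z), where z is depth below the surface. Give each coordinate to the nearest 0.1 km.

Each station gives a sphere (x−x_i)² + (y−y_i)² + z² = d_i² (stations at z=0).
Subtracting the A sphere from B and C: z² cancels, leaving linear equations in x and y:
52.2 x + 105.8 y = -4370.38
163.0 x + 136.4 y = -3366.15
Solving: x ≈ 23.701, y ≈ -53.002 km (keep extra digits for the depth step; rounded: 23.7, -53.0).
Then from the A sphere: z² = 77.55² − (x + 39.7)² − (y + 90.6)² with x = 23.701, y = -53.002, so z ≈ 24.098 ≈ 24.1 km.

x ≈ 23.7 km, y ≈ -53.0 km, depth ≈ 24.1 km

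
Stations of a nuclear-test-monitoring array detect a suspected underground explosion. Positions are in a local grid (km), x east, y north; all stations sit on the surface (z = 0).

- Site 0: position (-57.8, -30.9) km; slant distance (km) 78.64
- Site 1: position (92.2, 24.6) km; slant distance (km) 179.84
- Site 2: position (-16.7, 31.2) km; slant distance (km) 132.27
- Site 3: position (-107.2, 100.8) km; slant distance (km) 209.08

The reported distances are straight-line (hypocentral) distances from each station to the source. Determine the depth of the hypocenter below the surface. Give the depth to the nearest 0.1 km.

46.9 km

Each station gives a sphere (x−x_i)² + (y−y_i)² + z² = d_i² (stations at z=0).
Subtracting the Site 0 sphere from Site 1 and Site 2: z² cancels, leaving linear equations in x and y:
300.0 x + 111.0 y = -21347.83
82.2 x + 124.2 y = -14354.42
Solving: x ≈ -37.605, y ≈ -90.686 km (keep extra digits for the depth step; rounded: -37.6, -90.7).
Then from the Site 0 sphere: z² = 78.64² − (x + 57.8)² − (y + 30.9)² with x = -37.605, y = -90.686, so z ≈ 46.926 ≈ 46.9 km.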